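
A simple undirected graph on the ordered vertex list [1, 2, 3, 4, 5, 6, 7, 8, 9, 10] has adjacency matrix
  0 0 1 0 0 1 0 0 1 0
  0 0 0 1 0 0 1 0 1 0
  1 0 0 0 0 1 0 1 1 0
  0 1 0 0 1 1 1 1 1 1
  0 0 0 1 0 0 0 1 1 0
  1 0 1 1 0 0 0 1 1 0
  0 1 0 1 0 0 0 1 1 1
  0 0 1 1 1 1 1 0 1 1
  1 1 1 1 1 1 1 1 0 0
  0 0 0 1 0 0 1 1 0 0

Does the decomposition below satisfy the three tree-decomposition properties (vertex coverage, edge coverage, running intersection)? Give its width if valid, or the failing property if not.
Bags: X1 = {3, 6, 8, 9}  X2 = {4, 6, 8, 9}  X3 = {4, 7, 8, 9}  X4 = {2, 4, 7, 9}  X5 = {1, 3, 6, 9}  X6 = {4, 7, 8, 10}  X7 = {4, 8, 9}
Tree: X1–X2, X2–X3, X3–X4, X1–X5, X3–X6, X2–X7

No — vertex 5 appears in no bag.

A tree decomposition must satisfy three properties: every vertex lies in some bag; for every edge, both endpoints lie together in some bag; and for every vertex, the bags containing it form a connected subtree. Here vertex 5 appears in no bag, so the decomposition is invalid.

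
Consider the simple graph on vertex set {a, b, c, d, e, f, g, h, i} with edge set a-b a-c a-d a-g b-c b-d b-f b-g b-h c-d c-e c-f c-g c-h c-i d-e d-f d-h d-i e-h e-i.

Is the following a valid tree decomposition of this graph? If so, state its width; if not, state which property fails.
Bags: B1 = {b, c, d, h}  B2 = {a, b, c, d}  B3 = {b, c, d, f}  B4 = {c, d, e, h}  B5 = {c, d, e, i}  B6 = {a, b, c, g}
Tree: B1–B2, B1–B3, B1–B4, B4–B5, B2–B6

Yes; width 3.

Every vertex of G appears in some bag (union = {a, b, c, d, e, f, g, h, i}); every edge is covered by a bag; and for each vertex v the set of bags containing v is connected in the bag tree. The decomposition is therefore valid. The largest bag has 4 vertices, so the width is 3.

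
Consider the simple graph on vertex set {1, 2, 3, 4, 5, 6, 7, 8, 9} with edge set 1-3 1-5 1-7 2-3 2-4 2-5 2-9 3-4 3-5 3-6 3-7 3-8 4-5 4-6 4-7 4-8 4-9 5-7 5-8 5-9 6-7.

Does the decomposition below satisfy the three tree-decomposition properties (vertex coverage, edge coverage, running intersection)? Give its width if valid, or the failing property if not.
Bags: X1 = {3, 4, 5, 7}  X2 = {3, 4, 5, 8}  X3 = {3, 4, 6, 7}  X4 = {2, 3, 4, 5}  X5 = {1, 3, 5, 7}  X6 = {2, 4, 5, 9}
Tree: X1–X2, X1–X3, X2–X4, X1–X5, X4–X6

Checking the three conditions: (i) the bags cover all of {1, 2, 3, 4, 5, 6, 7, 8, 9}; (ii) for each edge, some bag contains both endpoints; (iii) the bags containing any fixed vertex form a subtree. All hold, so the decomposition is valid with width 4 − 1 = 3.

Yes; width 3.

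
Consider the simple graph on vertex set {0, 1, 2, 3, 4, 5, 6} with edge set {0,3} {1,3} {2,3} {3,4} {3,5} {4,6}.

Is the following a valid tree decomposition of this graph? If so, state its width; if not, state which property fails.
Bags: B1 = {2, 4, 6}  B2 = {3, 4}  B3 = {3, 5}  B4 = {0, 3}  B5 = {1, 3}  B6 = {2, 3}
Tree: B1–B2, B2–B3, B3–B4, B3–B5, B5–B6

A tree decomposition must satisfy three properties: every vertex lies in some bag; for every edge, both endpoints lie together in some bag; and for every vertex, the bags containing it form a connected subtree. Here bags containing vertex 2 are not connected in the tree, so the decomposition is invalid.

No — bags containing vertex 2 are not connected in the tree.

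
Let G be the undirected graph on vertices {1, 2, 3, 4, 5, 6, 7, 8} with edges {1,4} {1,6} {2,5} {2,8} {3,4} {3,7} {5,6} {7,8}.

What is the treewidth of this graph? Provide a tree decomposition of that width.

Treewidth 2.
One optimal decomposition is:
Bags: B1 = {1, 5, 6}  B2 = {1, 2, 5}  B3 = {1, 2, 8}  B4 = {1, 7, 8}  B5 = {1, 3, 7}  B6 = {1, 3, 4}
Tree: B1–B2, B2–B3, B3–B4, B4–B5, B5–B6

Every bag has size at most 3, so the width is 3 − 1 = 2 and tw(G) ≤ 2. The edges 1–6–5–2–8–7–3–4–1 form a cycle, so G is not a tree and its treewidth is at least 2. Therefore the treewidth is 2.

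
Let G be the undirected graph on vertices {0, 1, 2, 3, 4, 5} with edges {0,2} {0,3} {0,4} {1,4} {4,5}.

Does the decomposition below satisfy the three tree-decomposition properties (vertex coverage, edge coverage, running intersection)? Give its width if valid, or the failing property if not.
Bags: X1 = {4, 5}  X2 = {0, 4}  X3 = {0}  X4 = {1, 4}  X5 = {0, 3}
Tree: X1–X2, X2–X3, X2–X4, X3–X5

No — vertex 2 appears in no bag.

A tree decomposition must satisfy three properties: every vertex lies in some bag; for every edge, both endpoints lie together in some bag; and for every vertex, the bags containing it form a connected subtree. Here vertex 2 appears in no bag, so the decomposition is invalid.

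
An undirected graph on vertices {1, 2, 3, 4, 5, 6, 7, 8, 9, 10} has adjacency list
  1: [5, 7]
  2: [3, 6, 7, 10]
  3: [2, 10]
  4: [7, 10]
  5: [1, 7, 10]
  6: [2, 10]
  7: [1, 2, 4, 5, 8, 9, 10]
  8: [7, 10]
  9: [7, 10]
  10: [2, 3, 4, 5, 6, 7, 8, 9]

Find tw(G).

A width-2 tree decomposition is:
Bags: B1 = {2, 7, 10}  B2 = {2, 6, 10}  B3 = {7, 9, 10}  B4 = {7, 8, 10}  B5 = {2, 3, 10}  B6 = {5, 7, 10}  B7 = {1, 5, 7}  B8 = {4, 7, 10}
Tree: B1–B2, B1–B3, B3–B4, B2–B5, B3–B6, B6–B7, B4–B8
The largest bag has 3 vertices, giving width 2; this decomposition certifies tw(G) ≤ 2. For the lower bound, the 3 vertices {1, 5, 7} are pairwise adjacent, and any tree decomposition puts a clique entirely inside one bag — forcing width ≥ 2. Therefore the treewidth is 2.

2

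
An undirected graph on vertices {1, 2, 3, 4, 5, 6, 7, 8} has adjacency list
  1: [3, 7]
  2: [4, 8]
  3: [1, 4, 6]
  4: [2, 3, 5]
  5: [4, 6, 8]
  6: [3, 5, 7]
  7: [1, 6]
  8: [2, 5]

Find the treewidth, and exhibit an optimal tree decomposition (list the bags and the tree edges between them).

Treewidth 2.
Bags: B1 = {1, 3, 7}  B2 = {3, 6, 7}  B3 = {3, 4, 6}  B4 = {4, 5, 6}  B5 = {2, 4, 5}  B6 = {2, 5, 8}
Tree: B1–B2, B2–B3, B3–B4, B4–B5, B5–B6

Each bag holds 3 vertices, so the decomposition has width 2, which upper-bounds the treewidth. For the lower bound, G contains the cycle 1–7–6–3–1, so G is not a forest; only forests have treewidth ≤ 1, hence tw(G) ≥ 2. Therefore the treewidth is 2.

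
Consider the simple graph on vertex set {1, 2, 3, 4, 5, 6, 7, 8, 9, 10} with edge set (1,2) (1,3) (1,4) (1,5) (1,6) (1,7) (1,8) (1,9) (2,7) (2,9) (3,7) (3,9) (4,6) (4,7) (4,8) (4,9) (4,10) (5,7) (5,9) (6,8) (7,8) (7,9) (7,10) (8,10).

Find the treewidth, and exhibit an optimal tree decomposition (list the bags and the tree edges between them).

Every bag has size at most 4, so the width is 4 − 1 = 3 and tw(G) ≤ 3. On the other hand G contains the 4-clique {1, 4, 6, 8}. A clique must lie in a single bag of any decomposition, so no decomposition can have width below 3. Combining the bounds, tw(G) = 3.

Treewidth 3.
One such decomposition:
Bags: B1 = {1, 4, 7, 9}  B2 = {1, 4, 7, 8}  B3 = {1, 4, 6, 8}  B4 = {1, 5, 7, 9}  B5 = {1, 2, 7, 9}  B6 = {1, 3, 7, 9}  B7 = {4, 7, 8, 10}
Tree: B1–B2, B2–B3, B1–B4, B4–B5, B5–B6, B2–B7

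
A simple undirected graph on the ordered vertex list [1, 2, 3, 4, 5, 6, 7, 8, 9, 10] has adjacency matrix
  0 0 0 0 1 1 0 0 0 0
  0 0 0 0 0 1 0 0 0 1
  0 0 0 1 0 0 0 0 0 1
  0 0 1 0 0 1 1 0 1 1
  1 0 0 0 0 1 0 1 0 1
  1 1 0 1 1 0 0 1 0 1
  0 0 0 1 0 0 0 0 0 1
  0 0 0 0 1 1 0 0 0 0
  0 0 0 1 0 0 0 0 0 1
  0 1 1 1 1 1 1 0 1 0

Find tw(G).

A width-2 tree decomposition is:
Bags: B1 = {4, 6, 10}  B2 = {2, 6, 10}  B3 = {5, 6, 10}  B4 = {1, 5, 6}  B5 = {4, 9, 10}  B6 = {4, 7, 10}  B7 = {5, 6, 8}  B8 = {3, 4, 10}
Tree: B1–B2, B1–B3, B3–B4, B1–B5, B1–B6, B3–B7, B6–B8
Every bag has size at most 3, so the width is 3 − 1 = 2 and tw(G) ≤ 2. For the lower bound, the 3 vertices {5, 6, 8} are pairwise adjacent, and any tree decomposition puts a clique entirely inside one bag — forcing width ≥ 2. Combining the bounds, tw(G) = 2.

2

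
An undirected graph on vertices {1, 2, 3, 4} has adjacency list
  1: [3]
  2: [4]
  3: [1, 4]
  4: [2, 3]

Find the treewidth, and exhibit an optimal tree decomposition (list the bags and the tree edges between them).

Every bag has size at most 2, so the width is 2 − 1 = 1 and tw(G) ≤ 1. Since G has at least one edge (e.g. 2–4), it is not an edgeless graph, so tw(G) ≥ 1. Combining the bounds, tw(G) = 1.

Treewidth 1.
One such decomposition:
Bags: B1 = {2, 4}  B2 = {3, 4}  B3 = {1, 3}
Tree: B1–B2, B2–B3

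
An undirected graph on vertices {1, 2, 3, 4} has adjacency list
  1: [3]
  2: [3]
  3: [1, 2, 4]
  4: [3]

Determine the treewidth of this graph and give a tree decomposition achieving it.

Treewidth 1.
One optimal decomposition is:
Bags: B1 = {1, 3}  B2 = {3, 4}  B3 = {2, 3}
Tree: B1–B2, B2–B3

The largest bag has 2 vertices, giving width 1; this decomposition certifies tw(G) ≤ 1. Since G has at least one edge (e.g. 3–1), it is not an edgeless graph, so tw(G) ≥ 1. Therefore the treewidth is 1.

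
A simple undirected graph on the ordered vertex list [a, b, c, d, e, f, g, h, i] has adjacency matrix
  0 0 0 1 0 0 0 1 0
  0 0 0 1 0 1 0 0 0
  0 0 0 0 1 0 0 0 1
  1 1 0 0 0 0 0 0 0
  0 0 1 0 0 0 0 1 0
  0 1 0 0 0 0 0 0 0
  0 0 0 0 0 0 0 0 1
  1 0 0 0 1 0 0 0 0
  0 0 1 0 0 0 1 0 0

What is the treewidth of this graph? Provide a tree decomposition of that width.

Treewidth 1.
One optimal decomposition is:
Bags: B1 = {g, i}  B2 = {c, i}  B3 = {c, e}  B4 = {e, h}  B5 = {a, h}  B6 = {a, d}  B7 = {b, d}  B8 = {b, f}
Tree: B1–B2, B2–B3, B3–B4, B4–B5, B5–B6, B6–B7, B7–B8

Every bag has size at most 2, so the width is 2 − 1 = 1 and tw(G) ≤ 1. G has an edge, so its treewidth is at least 1. The upper and lower bounds meet at 1, so that is the treewidth.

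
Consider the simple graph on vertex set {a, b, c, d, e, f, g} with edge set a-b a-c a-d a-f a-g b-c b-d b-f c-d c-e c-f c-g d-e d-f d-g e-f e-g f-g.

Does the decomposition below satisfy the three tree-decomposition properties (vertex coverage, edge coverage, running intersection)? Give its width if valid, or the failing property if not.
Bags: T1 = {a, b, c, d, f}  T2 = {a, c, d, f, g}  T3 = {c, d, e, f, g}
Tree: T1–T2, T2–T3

Yes; width 4.

Every vertex of G appears in some bag (union = {a, b, c, d, e, f, g}); every edge is covered by a bag; and for each vertex v the set of bags containing v is connected in the bag tree. The decomposition is therefore valid. The largest bag has 5 vertices, so the width is 4.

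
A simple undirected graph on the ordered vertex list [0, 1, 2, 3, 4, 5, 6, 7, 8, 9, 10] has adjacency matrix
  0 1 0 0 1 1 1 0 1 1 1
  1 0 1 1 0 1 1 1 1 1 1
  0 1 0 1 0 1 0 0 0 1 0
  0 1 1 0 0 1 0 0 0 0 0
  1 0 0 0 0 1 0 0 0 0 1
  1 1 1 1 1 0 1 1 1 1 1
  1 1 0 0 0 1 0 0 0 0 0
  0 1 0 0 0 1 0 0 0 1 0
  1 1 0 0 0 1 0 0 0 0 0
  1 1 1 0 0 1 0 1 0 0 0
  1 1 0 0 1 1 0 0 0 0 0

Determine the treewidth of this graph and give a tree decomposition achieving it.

The largest bag has 4 vertices, giving width 3; this decomposition certifies tw(G) ≤ 3. For the lower bound, the 4 vertices {0, 1, 5, 8} are pairwise adjacent, and any tree decomposition puts a clique entirely inside one bag — forcing width ≥ 3. Therefore the treewidth is 3.

Treewidth 3.
One optimal decomposition is:
Bags: B1 = {0, 1, 5, 10}  B2 = {0, 1, 5, 9}  B3 = {0, 1, 5, 8}  B4 = {1, 5, 7, 9}  B5 = {0, 1, 5, 6}  B6 = {1, 2, 5, 9}  B7 = {0, 4, 5, 10}  B8 = {1, 2, 3, 5}
Tree: B1–B2, B1–B3, B2–B4, B1–B5, B2–B6, B1–B7, B6–B8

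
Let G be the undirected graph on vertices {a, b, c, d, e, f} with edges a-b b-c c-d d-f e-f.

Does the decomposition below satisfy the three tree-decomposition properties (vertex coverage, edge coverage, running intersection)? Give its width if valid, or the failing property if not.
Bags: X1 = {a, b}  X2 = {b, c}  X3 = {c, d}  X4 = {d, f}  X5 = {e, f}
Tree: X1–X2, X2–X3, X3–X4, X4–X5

Every vertex of G appears in some bag (union = {a, b, c, d, e, f}); every edge is covered by a bag; and for each vertex v the set of bags containing v is connected in the bag tree. The decomposition is therefore valid. The largest bag has 2 vertices, so the width is 1.

Yes; width 1.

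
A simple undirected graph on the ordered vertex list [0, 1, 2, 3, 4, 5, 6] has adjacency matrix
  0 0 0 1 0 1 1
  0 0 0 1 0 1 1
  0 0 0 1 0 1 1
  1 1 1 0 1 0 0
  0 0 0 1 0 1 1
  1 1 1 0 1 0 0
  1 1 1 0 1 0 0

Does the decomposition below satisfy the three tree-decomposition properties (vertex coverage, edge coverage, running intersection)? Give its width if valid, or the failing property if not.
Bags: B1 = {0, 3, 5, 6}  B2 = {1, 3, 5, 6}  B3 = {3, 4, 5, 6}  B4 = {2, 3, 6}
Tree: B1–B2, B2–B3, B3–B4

A tree decomposition must satisfy three properties: every vertex lies in some bag; for every edge, both endpoints lie together in some bag; and for every vertex, the bags containing it form a connected subtree. Here edge (5,2) lies in no bag, so the decomposition is invalid.

No — edge (5,2) lies in no bag.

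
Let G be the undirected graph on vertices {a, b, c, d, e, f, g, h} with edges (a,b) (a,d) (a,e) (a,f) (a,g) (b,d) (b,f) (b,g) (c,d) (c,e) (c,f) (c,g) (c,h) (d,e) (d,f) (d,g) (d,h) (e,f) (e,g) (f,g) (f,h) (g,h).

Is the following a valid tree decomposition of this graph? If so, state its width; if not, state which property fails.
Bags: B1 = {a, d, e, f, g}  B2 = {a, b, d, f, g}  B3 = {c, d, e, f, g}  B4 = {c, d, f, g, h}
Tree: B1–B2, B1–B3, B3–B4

Checking the three conditions: (i) the bags cover all of {a, b, c, d, e, f, g, h}; (ii) for each edge, some bag contains both endpoints; (iii) the bags containing any fixed vertex form a subtree. All hold, so the decomposition is valid with width 5 − 1 = 4.

Yes; width 4.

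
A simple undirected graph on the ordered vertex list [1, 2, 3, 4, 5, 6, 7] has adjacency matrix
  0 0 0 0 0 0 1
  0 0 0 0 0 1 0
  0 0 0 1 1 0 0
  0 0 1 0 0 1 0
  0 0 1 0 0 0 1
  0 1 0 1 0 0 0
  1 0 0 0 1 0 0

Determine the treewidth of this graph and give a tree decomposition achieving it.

The largest bag has 2 vertices, giving width 1; this decomposition certifies tw(G) ≤ 1. G has an edge, so its treewidth is at least 1. Therefore the treewidth is 1.

Treewidth 1.
One optimal decomposition is:
Bags: B1 = {1, 7}  B2 = {5, 7}  B3 = {3, 5}  B4 = {3, 4}  B5 = {4, 6}  B6 = {2, 6}
Tree: B1–B2, B2–B3, B3–B4, B4–B5, B5–B6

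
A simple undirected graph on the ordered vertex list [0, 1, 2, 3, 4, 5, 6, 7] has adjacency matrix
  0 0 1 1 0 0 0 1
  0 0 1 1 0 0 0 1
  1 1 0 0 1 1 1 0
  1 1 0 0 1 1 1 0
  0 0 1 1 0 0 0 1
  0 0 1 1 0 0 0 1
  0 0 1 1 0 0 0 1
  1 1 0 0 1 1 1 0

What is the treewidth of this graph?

3

A width-3 tree decomposition is:
Bags: B1 = {0, 2, 3, 7}  B2 = {1, 2, 3, 7}  B3 = {2, 3, 4, 7}  B4 = {2, 3, 5, 7}  B5 = {2, 3, 6, 7}
Tree: B1–B2, B2–B3, B3–B4, B4–B5
Each bag holds 4 vertices, so the decomposition has width 3, which upper-bounds the treewidth. For the lower bound: the 4 vertex sets {0,2}, {1,3}, {7}, {4} are disjoint, each induces a connected subgraph, and every pair is joined by at least one edge of G. Contracting each set to a single vertex therefore yields K_{4} as a minor, and since treewidth is minor-monotone, tw(G) ≥ tw(K_{4}) = 3. Hence tw(G) = 3 exactly.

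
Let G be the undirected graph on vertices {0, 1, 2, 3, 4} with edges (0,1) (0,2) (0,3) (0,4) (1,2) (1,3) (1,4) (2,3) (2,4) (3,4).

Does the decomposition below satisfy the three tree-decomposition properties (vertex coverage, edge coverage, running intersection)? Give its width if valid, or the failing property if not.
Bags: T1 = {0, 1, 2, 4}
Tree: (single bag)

No — vertex 3 appears in no bag.

A tree decomposition must satisfy three properties: every vertex lies in some bag; for every edge, both endpoints lie together in some bag; and for every vertex, the bags containing it form a connected subtree. Here vertex 3 appears in no bag, so the decomposition is invalid.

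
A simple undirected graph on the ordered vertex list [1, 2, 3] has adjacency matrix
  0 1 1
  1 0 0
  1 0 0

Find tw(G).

1

A width-1 tree decomposition is:
Bags: B1 = {1, 3}  B2 = {1, 2}
Tree: B1–B2
The largest bag has 2 vertices, giving width 1; this decomposition certifies tw(G) ≤ 1. G has an edge, so its treewidth is at least 1. Combining the bounds, tw(G) = 1.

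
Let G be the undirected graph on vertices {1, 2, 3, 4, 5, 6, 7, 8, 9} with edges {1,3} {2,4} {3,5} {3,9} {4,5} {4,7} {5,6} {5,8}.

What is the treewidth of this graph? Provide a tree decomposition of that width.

The largest bag has 2 vertices, giving width 1; this decomposition certifies tw(G) ≤ 1. Since G has at least one edge (e.g. 4–7), it is not an edgeless graph, so tw(G) ≥ 1. Therefore the treewidth is 1.

Treewidth 1.
One such decomposition:
Bags: B1 = {4, 7}  B2 = {4, 5}  B3 = {2, 4}  B4 = {3, 5}  B5 = {5, 6}  B6 = {5, 8}  B7 = {3, 9}  B8 = {1, 3}
Tree: B1–B2, B1–B3, B2–B4, B2–B5, B5–B6, B4–B7, B4–B8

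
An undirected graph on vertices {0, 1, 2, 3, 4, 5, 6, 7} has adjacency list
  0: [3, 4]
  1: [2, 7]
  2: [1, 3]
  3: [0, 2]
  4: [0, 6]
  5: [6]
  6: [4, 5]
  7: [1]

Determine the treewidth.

A width-1 tree decomposition is:
Bags: B1 = {5, 6}  B2 = {4, 6}  B3 = {0, 4}  B4 = {0, 3}  B5 = {2, 3}  B6 = {1, 2}  B7 = {1, 7}
Tree: B1–B2, B2–B3, B3–B4, B4–B5, B5–B6, B6–B7
Each bag holds 2 vertices, so the decomposition has width 1, which upper-bounds the treewidth. Since G has at least one edge (e.g. 5–6), it is not an edgeless graph, so tw(G) ≥ 1. Combining the bounds, tw(G) = 1.

1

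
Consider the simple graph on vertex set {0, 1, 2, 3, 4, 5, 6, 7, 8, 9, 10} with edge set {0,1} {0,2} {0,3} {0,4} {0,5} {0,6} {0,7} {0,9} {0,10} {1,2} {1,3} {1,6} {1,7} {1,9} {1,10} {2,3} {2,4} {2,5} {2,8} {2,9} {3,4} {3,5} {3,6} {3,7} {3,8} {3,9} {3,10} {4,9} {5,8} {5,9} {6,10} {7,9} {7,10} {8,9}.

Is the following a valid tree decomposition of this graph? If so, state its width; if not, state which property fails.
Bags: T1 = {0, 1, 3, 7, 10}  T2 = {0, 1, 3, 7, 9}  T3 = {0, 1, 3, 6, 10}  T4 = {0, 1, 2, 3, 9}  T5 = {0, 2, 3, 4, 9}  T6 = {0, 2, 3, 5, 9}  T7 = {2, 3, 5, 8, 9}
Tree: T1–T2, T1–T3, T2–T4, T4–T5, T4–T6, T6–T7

Vertex coverage: the bags together contain {0, 1, 2, 3, 4, 5, 6, 7, 8, 9, 10}, the full vertex set. Edge coverage: each edge of G has both endpoints in at least one bag. Running intersection: for every vertex, the bags containing it form a connected subtree. All three properties hold, so this is a valid tree decomposition of width max|bag| − 1 = 4, and hence tw(G) ≤ 4.

Yes; width 4.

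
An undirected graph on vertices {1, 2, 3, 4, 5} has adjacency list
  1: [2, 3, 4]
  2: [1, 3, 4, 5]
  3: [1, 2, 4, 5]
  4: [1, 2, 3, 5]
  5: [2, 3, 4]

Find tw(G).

3

A width-3 tree decomposition is:
Bags: B1 = {1, 2, 3, 4}  B2 = {2, 3, 4, 5}
Tree: B1–B2
Every bag has size at most 4, so the width is 4 − 1 = 3 and tw(G) ≤ 3. On the other hand G contains the 4-clique {1, 2, 3, 4}. A clique must lie in a single bag of any decomposition, so no decomposition can have width below 3. Combining the bounds, tw(G) = 3.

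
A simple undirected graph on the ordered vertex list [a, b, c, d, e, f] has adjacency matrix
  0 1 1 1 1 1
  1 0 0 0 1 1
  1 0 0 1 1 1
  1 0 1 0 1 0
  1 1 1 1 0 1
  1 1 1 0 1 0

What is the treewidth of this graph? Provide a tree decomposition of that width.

Treewidth 3.
One such decomposition:
Bags: B1 = {a, b, e, f}  B2 = {a, c, e, f}  B3 = {a, c, d, e}
Tree: B1–B2, B2–B3

Every bag has size at most 4, so the width is 4 − 1 = 3 and tw(G) ≤ 3. For the lower bound, the 4 vertices {a, c, d, e} are pairwise adjacent, and any tree decomposition puts a clique entirely inside one bag — forcing width ≥ 3. Hence tw(G) = 3 exactly.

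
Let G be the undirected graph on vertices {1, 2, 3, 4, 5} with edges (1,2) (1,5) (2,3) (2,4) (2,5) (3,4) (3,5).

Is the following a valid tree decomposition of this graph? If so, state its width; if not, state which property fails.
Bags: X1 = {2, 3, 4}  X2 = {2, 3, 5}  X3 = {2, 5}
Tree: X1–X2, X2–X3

A tree decomposition must satisfy three properties: every vertex lies in some bag; for every edge, both endpoints lie together in some bag; and for every vertex, the bags containing it form a connected subtree. Here vertex 1 appears in no bag, so the decomposition is invalid.

No — vertex 1 appears in no bag.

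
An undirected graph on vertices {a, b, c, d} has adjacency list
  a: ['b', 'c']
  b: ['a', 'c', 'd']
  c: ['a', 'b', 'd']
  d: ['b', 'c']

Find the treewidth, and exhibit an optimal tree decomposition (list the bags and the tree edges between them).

Every bag has size at most 3, so the width is 3 − 1 = 2 and tw(G) ≤ 2. On the other hand G contains the 3-clique {b, c, d}. A clique must lie in a single bag of any decomposition, so no decomposition can have width below 2. Combining the bounds, tw(G) = 2.

Treewidth 2.
Bags: B1 = {a, b, c}  B2 = {b, c, d}
Tree: B1–B2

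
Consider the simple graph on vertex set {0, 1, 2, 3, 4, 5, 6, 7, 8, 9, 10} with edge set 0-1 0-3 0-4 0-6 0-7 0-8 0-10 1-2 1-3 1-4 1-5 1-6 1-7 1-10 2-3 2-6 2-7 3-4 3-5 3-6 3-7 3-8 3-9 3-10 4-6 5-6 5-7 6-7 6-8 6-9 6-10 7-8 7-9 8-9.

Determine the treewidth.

4

A width-4 tree decomposition is:
Bags: B1 = {1, 2, 3, 6, 7}  B2 = {1, 3, 5, 6, 7}  B3 = {0, 1, 3, 6, 7}  B4 = {0, 3, 6, 7, 8}  B5 = {0, 1, 3, 4, 6}  B6 = {3, 6, 7, 8, 9}  B7 = {0, 1, 3, 6, 10}
Tree: B1–B2, B1–B3, B3–B4, B3–B5, B4–B6, B3–B7
The largest bag has 5 vertices, giving width 4; this decomposition certifies tw(G) ≤ 4. Conversely, {0, 3, 6, 7, 8} is a clique of size 5, and the vertices of any clique must share a bag in every tree decomposition; so some bag has ≥ 5 vertices and tw(G) ≥ 4. The upper and lower bounds meet at 4, so that is the treewidth.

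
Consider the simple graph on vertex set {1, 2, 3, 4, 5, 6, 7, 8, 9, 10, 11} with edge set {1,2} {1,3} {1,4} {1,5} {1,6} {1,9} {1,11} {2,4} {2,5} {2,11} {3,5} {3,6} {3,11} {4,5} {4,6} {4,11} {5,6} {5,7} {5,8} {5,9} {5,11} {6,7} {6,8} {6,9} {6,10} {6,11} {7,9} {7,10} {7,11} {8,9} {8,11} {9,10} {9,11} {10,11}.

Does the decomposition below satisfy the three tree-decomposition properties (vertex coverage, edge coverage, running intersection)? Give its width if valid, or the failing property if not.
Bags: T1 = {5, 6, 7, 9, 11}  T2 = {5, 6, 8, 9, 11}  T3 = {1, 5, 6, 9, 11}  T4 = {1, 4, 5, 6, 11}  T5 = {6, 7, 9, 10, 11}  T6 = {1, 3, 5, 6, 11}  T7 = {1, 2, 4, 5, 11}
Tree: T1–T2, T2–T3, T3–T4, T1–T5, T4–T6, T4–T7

Every vertex of G appears in some bag (union = {1, 2, 3, 4, 5, 6, 7, 8, 9, 10, 11}); every edge is covered by a bag; and for each vertex v the set of bags containing v is connected in the bag tree. The decomposition is therefore valid. The largest bag has 5 vertices, so the width is 4.

Yes; width 4.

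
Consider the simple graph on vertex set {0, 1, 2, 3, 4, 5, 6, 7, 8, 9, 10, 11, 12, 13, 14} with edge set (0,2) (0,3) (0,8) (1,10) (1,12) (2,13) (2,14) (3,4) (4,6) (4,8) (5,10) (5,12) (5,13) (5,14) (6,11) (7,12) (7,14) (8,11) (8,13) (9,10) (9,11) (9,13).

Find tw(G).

A width-3 tree decomposition is:
Bags: B1 = {0, 3, 4, 6}  B2 = {0, 4, 6, 8}  B3 = {0, 6, 8, 11}  B4 = {0, 2, 8, 11}  B5 = {2, 8, 11, 13}  B6 = {2, 9, 11, 13}  B7 = {2, 9, 13, 14}  B8 = {5, 9, 13, 14}  B9 = {5, 9, 10, 14}  B10 = {5, 7, 10, 14}  B11 = {5, 7, 10, 12}  B12 = {1, 7, 10, 12}
Tree: B1–B2, B2–B3, B3–B4, B4–B5, B5–B6, B6–B7, B7–B8, B8–B9, B9–B10, B10–B11, B11–B12
Each bag holds 4 vertices, so the decomposition has width 3, which upper-bounds the treewidth. For the lower bound: the 4 vertex sets {3,4,6}, {0}, {8}, {2,9,11,13} are disjoint, each induces a connected subgraph, and every pair is joined by at least one edge of G. Contracting each set to a single vertex therefore yields K_{4} as a minor, and since treewidth is minor-monotone, tw(G) ≥ tw(K_{4}) = 3. The upper and lower bounds meet at 3, so that is the treewidth.

3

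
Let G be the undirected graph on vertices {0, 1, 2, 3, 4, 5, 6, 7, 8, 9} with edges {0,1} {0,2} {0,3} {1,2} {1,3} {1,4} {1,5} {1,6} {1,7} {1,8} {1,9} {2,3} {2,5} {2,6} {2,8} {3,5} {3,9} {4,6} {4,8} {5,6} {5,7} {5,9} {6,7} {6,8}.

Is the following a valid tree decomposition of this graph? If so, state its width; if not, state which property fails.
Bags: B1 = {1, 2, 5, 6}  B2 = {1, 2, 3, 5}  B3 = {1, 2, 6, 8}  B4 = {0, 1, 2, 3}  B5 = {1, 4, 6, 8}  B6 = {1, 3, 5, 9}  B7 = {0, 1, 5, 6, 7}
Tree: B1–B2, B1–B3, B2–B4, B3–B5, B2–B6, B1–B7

No — bags containing vertex 0 are not connected in the tree.

A tree decomposition must satisfy three properties: every vertex lies in some bag; for every edge, both endpoints lie together in some bag; and for every vertex, the bags containing it form a connected subtree. Here bags containing vertex 0 are not connected in the tree, so the decomposition is invalid.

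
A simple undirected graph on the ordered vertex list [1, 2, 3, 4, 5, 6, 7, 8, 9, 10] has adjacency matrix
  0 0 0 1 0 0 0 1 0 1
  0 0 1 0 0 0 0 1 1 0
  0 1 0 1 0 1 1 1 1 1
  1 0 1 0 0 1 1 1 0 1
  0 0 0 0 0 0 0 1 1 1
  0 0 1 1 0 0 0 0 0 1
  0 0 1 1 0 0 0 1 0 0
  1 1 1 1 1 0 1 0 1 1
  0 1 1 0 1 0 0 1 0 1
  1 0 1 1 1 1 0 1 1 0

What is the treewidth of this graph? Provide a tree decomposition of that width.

The largest bag has 4 vertices, giving width 3; this decomposition certifies tw(G) ≤ 3. Conversely, {1, 4, 8, 10} is a clique of size 4, and the vertices of any clique must share a bag in every tree decomposition; so some bag has ≥ 4 vertices and tw(G) ≥ 3. Hence tw(G) = 3 exactly.

Treewidth 3.
One such decomposition:
Bags: B1 = {2, 3, 8, 9}  B2 = {3, 8, 9, 10}  B3 = {5, 8, 9, 10}  B4 = {3, 4, 8, 10}  B5 = {1, 4, 8, 10}  B6 = {3, 4, 7, 8}  B7 = {3, 4, 6, 10}
Tree: B1–B2, B2–B3, B2–B4, B4–B5, B4–B6, B4–B7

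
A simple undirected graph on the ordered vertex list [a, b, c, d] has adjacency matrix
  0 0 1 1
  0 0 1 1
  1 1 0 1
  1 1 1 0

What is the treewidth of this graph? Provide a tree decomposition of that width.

Treewidth 2.
Bags: B1 = {a, c, d}  B2 = {b, c, d}
Tree: B1–B2

Every bag has size at most 3, so the width is 3 − 1 = 2 and tw(G) ≤ 2. For the lower bound, the 3 vertices {a, c, d} are pairwise adjacent, and any tree decomposition puts a clique entirely inside one bag — forcing width ≥ 2. Combining the bounds, tw(G) = 2.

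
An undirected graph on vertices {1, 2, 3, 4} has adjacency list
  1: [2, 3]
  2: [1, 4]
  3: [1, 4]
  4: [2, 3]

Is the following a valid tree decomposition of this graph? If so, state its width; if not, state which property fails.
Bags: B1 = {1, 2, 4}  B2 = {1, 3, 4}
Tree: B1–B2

Yes; width 2.

Vertex coverage: the bags together contain {1, 2, 3, 4}, the full vertex set. Edge coverage: each edge of G has both endpoints in at least one bag. Running intersection: for every vertex, the bags containing it form a connected subtree. All three properties hold, so this is a valid tree decomposition of width max|bag| − 1 = 2, and hence tw(G) ≤ 2.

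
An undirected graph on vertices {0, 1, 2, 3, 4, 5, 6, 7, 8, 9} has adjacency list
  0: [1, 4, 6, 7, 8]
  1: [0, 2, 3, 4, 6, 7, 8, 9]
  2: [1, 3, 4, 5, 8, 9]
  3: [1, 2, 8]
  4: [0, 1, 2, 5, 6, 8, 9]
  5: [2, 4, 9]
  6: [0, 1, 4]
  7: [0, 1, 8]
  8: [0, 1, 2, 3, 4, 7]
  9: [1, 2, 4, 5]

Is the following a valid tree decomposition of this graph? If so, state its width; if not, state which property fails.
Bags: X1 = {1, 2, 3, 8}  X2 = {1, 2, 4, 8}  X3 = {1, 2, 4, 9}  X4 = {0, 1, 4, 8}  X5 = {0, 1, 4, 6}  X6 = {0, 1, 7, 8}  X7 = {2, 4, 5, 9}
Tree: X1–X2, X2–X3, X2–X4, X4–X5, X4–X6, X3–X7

Yes; width 3.

Every vertex of G appears in some bag (union = {0, 1, 2, 3, 4, 5, 6, 7, 8, 9}); every edge is covered by a bag; and for each vertex v the set of bags containing v is connected in the bag tree. The decomposition is therefore valid. The largest bag has 4 vertices, so the width is 3.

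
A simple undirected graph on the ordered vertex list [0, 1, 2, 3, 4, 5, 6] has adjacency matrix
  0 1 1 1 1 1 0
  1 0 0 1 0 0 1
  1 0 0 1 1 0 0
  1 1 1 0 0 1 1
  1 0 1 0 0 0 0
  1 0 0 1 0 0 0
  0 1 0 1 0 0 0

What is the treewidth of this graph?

2

A width-2 tree decomposition is:
Bags: B1 = {0, 1, 3}  B2 = {0, 3, 5}  B3 = {1, 3, 6}  B4 = {0, 2, 3}  B5 = {0, 2, 4}
Tree: B1–B2, B1–B3, B1–B4, B4–B5
Each bag holds 3 vertices, so the decomposition has width 2, which upper-bounds the treewidth. For the lower bound, the 3 vertices {0, 1, 3} are pairwise adjacent, and any tree decomposition puts a clique entirely inside one bag — forcing width ≥ 2. The upper and lower bounds meet at 2, so that is the treewidth.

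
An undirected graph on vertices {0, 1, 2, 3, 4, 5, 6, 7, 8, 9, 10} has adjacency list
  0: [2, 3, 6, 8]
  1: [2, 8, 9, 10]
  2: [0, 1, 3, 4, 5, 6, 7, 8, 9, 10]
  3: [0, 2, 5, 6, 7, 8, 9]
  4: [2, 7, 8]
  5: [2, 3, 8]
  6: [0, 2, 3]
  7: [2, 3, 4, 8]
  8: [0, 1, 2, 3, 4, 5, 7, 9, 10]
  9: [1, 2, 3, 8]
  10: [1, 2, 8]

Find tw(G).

3

A width-3 tree decomposition is:
Bags: B1 = {2, 3, 8, 9}  B2 = {0, 2, 3, 8}  B3 = {1, 2, 8, 9}  B4 = {1, 2, 8, 10}  B5 = {2, 3, 5, 8}  B6 = {2, 3, 7, 8}  B7 = {2, 4, 7, 8}  B8 = {0, 2, 3, 6}
Tree: B1–B2, B1–B3, B3–B4, B1–B5, B1–B6, B6–B7, B2–B8
Each bag holds 4 vertices, so the decomposition has width 3, which upper-bounds the treewidth. For the lower bound, the 4 vertices {1, 2, 8, 9} are pairwise adjacent, and any tree decomposition puts a clique entirely inside one bag — forcing width ≥ 3. Therefore the treewidth is 3.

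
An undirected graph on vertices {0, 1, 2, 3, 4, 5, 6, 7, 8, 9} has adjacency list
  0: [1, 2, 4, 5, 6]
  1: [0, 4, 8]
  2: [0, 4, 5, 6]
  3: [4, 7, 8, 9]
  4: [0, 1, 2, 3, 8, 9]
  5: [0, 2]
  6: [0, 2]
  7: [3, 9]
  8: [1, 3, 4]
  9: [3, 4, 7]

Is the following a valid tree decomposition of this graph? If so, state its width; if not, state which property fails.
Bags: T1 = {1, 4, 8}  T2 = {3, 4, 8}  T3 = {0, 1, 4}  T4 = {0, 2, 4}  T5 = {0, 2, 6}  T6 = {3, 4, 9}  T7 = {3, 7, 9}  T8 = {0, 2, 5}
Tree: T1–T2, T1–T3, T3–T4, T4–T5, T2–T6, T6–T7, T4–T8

Vertex coverage: the bags together contain {0, 1, 2, 3, 4, 5, 6, 7, 8, 9}, the full vertex set. Edge coverage: each edge of G has both endpoints in at least one bag. Running intersection: for every vertex, the bags containing it form a connected subtree. All three properties hold, so this is a valid tree decomposition of width max|bag| − 1 = 2, and hence tw(G) ≤ 2.

Yes; width 2.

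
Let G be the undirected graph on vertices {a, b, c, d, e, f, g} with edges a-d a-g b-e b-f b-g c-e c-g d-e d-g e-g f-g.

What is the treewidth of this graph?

2

A width-2 tree decomposition is:
Bags: B1 = {b, e, g}  B2 = {d, e, g}  B3 = {a, d, g}  B4 = {b, f, g}  B5 = {c, e, g}
Tree: B1–B2, B2–B3, B1–B4, B2–B5
Every bag has size at most 3, so the width is 3 − 1 = 2 and tw(G) ≤ 2. For the lower bound, the 3 vertices {a, d, g} are pairwise adjacent, and any tree decomposition puts a clique entirely inside one bag — forcing width ≥ 2. The upper and lower bounds meet at 2, so that is the treewidth.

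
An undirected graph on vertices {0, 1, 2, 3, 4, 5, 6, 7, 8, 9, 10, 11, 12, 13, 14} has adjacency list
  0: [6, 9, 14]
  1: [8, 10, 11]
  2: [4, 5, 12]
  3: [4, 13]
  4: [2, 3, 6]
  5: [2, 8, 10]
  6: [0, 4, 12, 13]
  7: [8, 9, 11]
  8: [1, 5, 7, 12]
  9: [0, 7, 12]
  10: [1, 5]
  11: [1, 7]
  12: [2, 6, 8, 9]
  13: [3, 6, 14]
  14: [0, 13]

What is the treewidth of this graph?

A width-3 tree decomposition is:
Bags: B1 = {1, 5, 10, 11}  B2 = {1, 5, 8, 11}  B3 = {5, 7, 8, 11}  B4 = {2, 5, 7, 8}  B5 = {2, 7, 8, 12}  B6 = {2, 7, 9, 12}  B7 = {2, 4, 9, 12}  B8 = {4, 6, 9, 12}  B9 = {0, 4, 6, 9}  B10 = {0, 3, 4, 6}  B11 = {0, 3, 6, 13}  B12 = {0, 3, 13, 14}
Tree: B1–B2, B2–B3, B3–B4, B4–B5, B5–B6, B6–B7, B7–B8, B8–B9, B9–B10, B10–B11, B11–B12
Every bag has size at most 4, so the width is 4 − 1 = 3 and tw(G) ≤ 3. For the lower bound: the 4 vertex sets {1,10,11}, {5}, {8}, {2,7,9,12} are disjoint, each induces a connected subgraph, and every pair is joined by at least one edge of G. Contracting each set to a single vertex therefore yields K_{4} as a minor, and since treewidth is minor-monotone, tw(G) ≥ tw(K_{4}) = 3. Combining the bounds, tw(G) = 3.

3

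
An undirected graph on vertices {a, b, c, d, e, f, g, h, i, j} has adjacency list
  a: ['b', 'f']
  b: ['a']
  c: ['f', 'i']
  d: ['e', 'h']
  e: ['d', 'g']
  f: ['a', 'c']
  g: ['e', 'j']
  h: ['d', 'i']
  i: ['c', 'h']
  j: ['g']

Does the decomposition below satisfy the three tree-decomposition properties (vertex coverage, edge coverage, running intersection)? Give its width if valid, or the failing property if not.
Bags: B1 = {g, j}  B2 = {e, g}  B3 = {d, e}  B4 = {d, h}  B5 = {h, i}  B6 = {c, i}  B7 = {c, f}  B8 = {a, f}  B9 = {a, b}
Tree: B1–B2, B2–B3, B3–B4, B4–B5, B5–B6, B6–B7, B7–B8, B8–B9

Checking the three conditions: (i) the bags cover all of {a, b, c, d, e, f, g, h, i, j}; (ii) for each edge, some bag contains both endpoints; (iii) the bags containing any fixed vertex form a subtree. All hold, so the decomposition is valid with width 2 − 1 = 1.

Yes; width 1.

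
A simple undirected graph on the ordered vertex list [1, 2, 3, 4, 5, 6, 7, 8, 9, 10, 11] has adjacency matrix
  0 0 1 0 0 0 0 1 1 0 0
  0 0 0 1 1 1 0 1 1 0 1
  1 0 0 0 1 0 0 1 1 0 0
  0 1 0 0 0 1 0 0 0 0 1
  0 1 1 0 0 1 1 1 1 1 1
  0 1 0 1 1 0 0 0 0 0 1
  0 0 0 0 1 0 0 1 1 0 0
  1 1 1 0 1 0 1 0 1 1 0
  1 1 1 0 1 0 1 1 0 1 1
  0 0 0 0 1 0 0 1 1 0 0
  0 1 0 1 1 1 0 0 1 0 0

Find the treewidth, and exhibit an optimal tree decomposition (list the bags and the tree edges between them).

Every bag has size at most 4, so the width is 4 − 1 = 3 and tw(G) ≤ 3. For the lower bound, the 4 vertices {1, 3, 8, 9} are pairwise adjacent, and any tree decomposition puts a clique entirely inside one bag — forcing width ≥ 3. The upper and lower bounds meet at 3, so that is the treewidth.

Treewidth 3.
One such decomposition:
Bags: B1 = {2, 5, 8, 9}  B2 = {2, 5, 9, 11}  B3 = {2, 5, 6, 11}  B4 = {2, 4, 6, 11}  B5 = {5, 7, 8, 9}  B6 = {3, 5, 8, 9}  B7 = {5, 8, 9, 10}  B8 = {1, 3, 8, 9}
Tree: B1–B2, B2–B3, B3–B4, B1–B5, B5–B6, B6–B7, B6–B8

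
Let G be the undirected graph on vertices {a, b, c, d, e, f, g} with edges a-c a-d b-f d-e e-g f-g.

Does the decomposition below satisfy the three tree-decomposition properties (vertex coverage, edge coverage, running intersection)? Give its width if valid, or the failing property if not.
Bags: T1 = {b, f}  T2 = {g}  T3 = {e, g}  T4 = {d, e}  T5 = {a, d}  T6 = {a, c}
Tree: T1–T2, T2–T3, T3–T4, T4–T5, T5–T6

No — edge (f,g) lies in no bag.

A tree decomposition must satisfy three properties: every vertex lies in some bag; for every edge, both endpoints lie together in some bag; and for every vertex, the bags containing it form a connected subtree. Here edge (f,g) lies in no bag, so the decomposition is invalid.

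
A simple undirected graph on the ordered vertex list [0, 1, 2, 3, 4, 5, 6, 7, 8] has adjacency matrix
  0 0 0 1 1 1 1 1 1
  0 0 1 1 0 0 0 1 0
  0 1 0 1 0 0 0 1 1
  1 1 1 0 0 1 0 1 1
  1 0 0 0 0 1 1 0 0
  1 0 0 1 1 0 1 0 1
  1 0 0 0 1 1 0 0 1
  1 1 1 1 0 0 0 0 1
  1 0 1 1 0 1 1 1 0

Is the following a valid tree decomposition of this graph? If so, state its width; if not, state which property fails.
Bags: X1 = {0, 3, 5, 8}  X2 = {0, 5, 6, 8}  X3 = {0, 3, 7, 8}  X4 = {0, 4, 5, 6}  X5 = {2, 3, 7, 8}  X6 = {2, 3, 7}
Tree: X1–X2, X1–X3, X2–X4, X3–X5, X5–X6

A tree decomposition must satisfy three properties: every vertex lies in some bag; for every edge, both endpoints lie together in some bag; and for every vertex, the bags containing it form a connected subtree. Here vertex 1 appears in no bag, so the decomposition is invalid.

No — vertex 1 appears in no bag.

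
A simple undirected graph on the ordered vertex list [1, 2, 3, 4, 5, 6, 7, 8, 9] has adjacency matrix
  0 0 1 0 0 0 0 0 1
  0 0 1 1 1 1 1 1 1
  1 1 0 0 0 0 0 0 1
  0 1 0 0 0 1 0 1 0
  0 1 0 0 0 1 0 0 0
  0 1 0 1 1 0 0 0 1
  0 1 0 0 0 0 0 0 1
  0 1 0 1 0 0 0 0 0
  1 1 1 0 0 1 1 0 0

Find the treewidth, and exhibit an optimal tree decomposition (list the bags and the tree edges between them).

Treewidth 2.
One such decomposition:
Bags: B1 = {2, 3, 9}  B2 = {2, 6, 9}  B3 = {2, 7, 9}  B4 = {1, 3, 9}  B5 = {2, 4, 6}  B6 = {2, 4, 8}  B7 = {2, 5, 6}
Tree: B1–B2, B1–B3, B1–B4, B2–B5, B5–B6, B5–B7

The largest bag has 3 vertices, giving width 2; this decomposition certifies tw(G) ≤ 2. Conversely, {1, 3, 9} is a clique of size 3, and the vertices of any clique must share a bag in every tree decomposition; so some bag has ≥ 3 vertices and tw(G) ≥ 2. Combining the bounds, tw(G) = 2.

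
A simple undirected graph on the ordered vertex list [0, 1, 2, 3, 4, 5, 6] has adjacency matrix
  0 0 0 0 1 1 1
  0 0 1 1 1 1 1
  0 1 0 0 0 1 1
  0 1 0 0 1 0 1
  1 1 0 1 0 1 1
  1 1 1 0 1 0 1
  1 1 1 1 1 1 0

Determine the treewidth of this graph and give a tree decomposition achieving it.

Treewidth 3.
One such decomposition:
Bags: B1 = {1, 4, 5, 6}  B2 = {1, 2, 5, 6}  B3 = {1, 3, 4, 6}  B4 = {0, 4, 5, 6}
Tree: B1–B2, B1–B3, B1–B4

Each bag holds 4 vertices, so the decomposition has width 3, which upper-bounds the treewidth. For the lower bound, the 4 vertices {0, 4, 5, 6} are pairwise adjacent, and any tree decomposition puts a clique entirely inside one bag — forcing width ≥ 3. Therefore the treewidth is 3.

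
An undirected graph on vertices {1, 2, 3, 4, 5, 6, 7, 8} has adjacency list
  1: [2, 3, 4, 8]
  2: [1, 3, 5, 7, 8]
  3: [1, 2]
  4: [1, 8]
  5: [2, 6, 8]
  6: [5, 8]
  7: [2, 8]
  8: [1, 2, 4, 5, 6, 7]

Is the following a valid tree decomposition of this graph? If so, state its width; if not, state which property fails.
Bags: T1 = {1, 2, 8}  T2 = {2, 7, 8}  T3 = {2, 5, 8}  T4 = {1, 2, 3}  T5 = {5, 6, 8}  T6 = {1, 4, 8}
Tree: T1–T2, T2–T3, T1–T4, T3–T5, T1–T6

Yes; width 2.

Vertex coverage: the bags together contain {1, 2, 3, 4, 5, 6, 7, 8}, the full vertex set. Edge coverage: each edge of G has both endpoints in at least one bag. Running intersection: for every vertex, the bags containing it form a connected subtree. All three properties hold, so this is a valid tree decomposition of width max|bag| − 1 = 2, and hence tw(G) ≤ 2.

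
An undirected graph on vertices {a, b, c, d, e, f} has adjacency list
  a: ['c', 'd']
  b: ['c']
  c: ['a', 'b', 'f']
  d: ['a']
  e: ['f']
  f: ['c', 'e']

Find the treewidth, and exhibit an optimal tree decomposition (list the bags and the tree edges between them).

The largest bag has 2 vertices, giving width 1; this decomposition certifies tw(G) ≤ 1. Any graph with an edge has treewidth ≥ 1, and G has the edge a–d. Hence tw(G) = 1 exactly.

Treewidth 1.
Bags: B1 = {a, d}  B2 = {a, c}  B3 = {c, f}  B4 = {b, c}  B5 = {e, f}
Tree: B1–B2, B2–B3, B3–B4, B3–B5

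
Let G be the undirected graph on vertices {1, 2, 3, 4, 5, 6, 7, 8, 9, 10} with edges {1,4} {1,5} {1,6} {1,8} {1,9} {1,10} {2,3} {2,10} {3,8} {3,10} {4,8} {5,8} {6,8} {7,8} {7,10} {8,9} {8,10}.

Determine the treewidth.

2

A width-2 tree decomposition is:
Bags: B1 = {1, 5, 8}  B2 = {1, 8, 10}  B3 = {3, 8, 10}  B4 = {1, 4, 8}  B5 = {2, 3, 10}  B6 = {1, 6, 8}  B7 = {7, 8, 10}  B8 = {1, 8, 9}
Tree: B1–B2, B2–B3, B2–B4, B3–B5, B2–B6, B2–B7, B4–B8
The largest bag has 3 vertices, giving width 2; this decomposition certifies tw(G) ≤ 2. On the other hand G contains the 3-clique {1, 4, 8}. A clique must lie in a single bag of any decomposition, so no decomposition can have width below 2. Hence tw(G) = 2 exactly.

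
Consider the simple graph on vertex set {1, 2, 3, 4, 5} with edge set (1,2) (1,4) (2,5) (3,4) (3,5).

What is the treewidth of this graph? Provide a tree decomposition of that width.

Treewidth 2.
Bags: B1 = {2, 3, 5}  B2 = {1, 2, 3}  B3 = {1, 3, 4}
Tree: B1–B2, B2–B3

The largest bag has 3 vertices, giving width 2; this decomposition certifies tw(G) ≤ 2. The edges 3–5–2–1–4–3 form a cycle, so G is not a tree and its treewidth is at least 2. Combining the bounds, tw(G) = 2.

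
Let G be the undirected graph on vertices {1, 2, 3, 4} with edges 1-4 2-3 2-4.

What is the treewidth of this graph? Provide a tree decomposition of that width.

Treewidth 1.
Bags: B1 = {1, 4}  B2 = {2, 4}  B3 = {2, 3}
Tree: B1–B2, B2–B3

Every bag has size at most 2, so the width is 2 − 1 = 1 and tw(G) ≤ 1. Any graph with an edge has treewidth ≥ 1, and G has the edge 1–4. Therefore the treewidth is 1.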